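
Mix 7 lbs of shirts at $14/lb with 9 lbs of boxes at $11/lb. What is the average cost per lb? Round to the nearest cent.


Cost of shirts:
7 x $14 = $98
Cost of boxes:
9 x $11 = $99
Total cost: $98 + $99 = $197
Total weight: 16 lbs
Average: $197 / 16 = $12.3125 ≈ $12.31/lb

$12.31/lb


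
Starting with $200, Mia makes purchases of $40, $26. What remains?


Add up expenses:
$40 + $26 = $66
Subtract from budget:
$200 - $66 = $134

$134


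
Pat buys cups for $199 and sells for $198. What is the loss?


Selling price = $198
Cost price = $199
Loss = cost price - selling price:
Loss = $199 - $198 = $1

$1


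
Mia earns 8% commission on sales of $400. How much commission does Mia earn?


Convert rate to decimal:
8% = 0.08
Multiply by sales:
$400 x 0.08 = $32

$32


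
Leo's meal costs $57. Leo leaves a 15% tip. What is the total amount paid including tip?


Calculate the tip:
15% of $57 = $8.55
Add tip to meal cost:
$57 + $8.55 = $65.55

$65.55


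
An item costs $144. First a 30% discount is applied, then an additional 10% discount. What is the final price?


First discount:
30% of $144 = $43.20
Price after first discount:
$144 - $43.20 = $100.80
Second discount:
10% of $100.80 = $10.08
Final price:
$100.80 - $10.08 = $90.72

$90.72


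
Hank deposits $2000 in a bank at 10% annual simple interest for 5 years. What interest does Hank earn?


Use the formula I = P x R x T / 100
P x R x T = 2000 x 10 x 5 = 100000
I = 100000 / 100 = $1000

$1000


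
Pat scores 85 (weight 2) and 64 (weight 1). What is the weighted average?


Weighted sum:
2 x 85 + 1 x 64 = 234
Total weight:
2 + 1 = 3
Weighted average:
234 / 3 = 78

78


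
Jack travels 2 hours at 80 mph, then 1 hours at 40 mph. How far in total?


Leg 1 distance:
80 x 2 = 160 miles
Leg 2 distance:
40 x 1 = 40 miles
Total distance:
160 + 40 = 200 miles

200 miles


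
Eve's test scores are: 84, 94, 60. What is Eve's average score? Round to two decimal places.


Add the scores:
84 + 94 + 60 = 238
Divide by the number of tests:
238 / 3 = 79.3333... ≈ 79.33

79.33


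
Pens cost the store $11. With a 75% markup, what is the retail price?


Calculate the markup amount:
75% of $11 = $8.25
Add to cost:
$11 + $8.25 = $19.25

$19.25


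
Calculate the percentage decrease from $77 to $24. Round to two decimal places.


Find the absolute change:
|24 - 77| = 53
Divide by original and multiply by 100:
53 / 77 x 100 = 68.8311...% ≈ 68.83%

68.83%


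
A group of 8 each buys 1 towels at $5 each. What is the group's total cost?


Cost per person:
1 x $5 = $5
Group total:
8 x $5 = $40

$40


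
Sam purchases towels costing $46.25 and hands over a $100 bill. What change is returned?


Start with the amount paid:
$100
Subtract the price:
$100 - $46.25 = $53.75

$53.75


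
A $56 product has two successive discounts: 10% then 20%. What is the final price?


First discount:
10% of $56 = $5.60
Price after first discount:
$56 - $5.60 = $50.40
Second discount:
20% of $50.40 = $10.08
Final price:
$50.40 - $10.08 = $40.32

$40.32


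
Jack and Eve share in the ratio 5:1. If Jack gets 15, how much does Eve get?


Find the multiplier:
15 / 5 = 3
Apply to Eve's share:
1 x 3 = 3

3


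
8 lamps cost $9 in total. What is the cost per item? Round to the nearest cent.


Total cost: $9
Number of items: 8
Unit price: $9 / 8 = $1.125 ≈ $1.13

$1.13


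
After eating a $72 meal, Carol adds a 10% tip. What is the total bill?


Calculate the tip:
10% of $72 = $7.20
Add tip to meal cost:
$72 + $7.20 = $79.20

$79.20


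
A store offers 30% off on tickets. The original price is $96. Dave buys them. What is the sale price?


Calculate the discount amount:
30% of $96 = $28.80
Subtract from original:
$96 - $28.80 = $67.20

$67.20


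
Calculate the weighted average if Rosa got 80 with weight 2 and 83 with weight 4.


Weighted sum:
2 x 80 + 4 x 83 = 492
Total weight:
2 + 4 = 6
Weighted average:
492 / 6 = 82

82


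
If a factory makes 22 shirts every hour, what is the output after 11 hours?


Production rate: 22 shirts per hour
Time: 11 hours
Total: 22 x 11 = 242 shirts

242 shirts


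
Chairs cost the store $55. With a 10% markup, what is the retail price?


Calculate the markup amount:
10% of $55 = $5.50
Add to cost:
$55 + $5.50 = $60.50

$60.50


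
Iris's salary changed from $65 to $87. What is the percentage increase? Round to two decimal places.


Find the absolute change:
|87 - 65| = 22
Divide by original and multiply by 100:
22 / 65 x 100 = 33.8461...% ≈ 33.85%

33.85%


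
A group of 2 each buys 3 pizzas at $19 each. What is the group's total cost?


Cost per person:
3 x $19 = $57
Group total:
2 x $57 = $114

$114


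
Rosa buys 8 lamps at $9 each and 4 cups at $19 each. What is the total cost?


Cost of lamps:
8 x $9 = $72
Cost of cups:
4 x $19 = $76
Add both:
$72 + $76 = $148

$148


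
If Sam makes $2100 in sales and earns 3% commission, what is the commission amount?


Convert rate to decimal:
3% = 0.03
Multiply by sales:
$2100 x 0.03 = $63

$63


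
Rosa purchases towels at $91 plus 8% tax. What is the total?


Calculate the tax:
8% of $91 = $7.28
Add tax to price:
$91 + $7.28 = $98.28

$98.28


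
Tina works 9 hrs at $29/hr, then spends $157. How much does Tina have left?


Calculate earnings:
9 x $29 = $261
Subtract spending:
$261 - $157 = $104

$104


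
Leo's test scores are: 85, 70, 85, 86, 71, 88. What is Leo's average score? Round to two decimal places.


Add the scores:
85 + 70 + 85 + 86 + 71 + 88 = 485
Divide by the number of tests:
485 / 6 = 80.8333... ≈ 80.83

80.83


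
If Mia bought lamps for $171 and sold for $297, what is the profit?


Selling price = $297
Cost price = $171
Profit = selling price - cost price:
Profit = $297 - $171 = $126

$126


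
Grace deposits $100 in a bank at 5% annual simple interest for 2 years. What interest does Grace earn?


Use the formula I = P x R x T / 100
P x R x T = 100 x 5 x 2 = 1000
I = 1000 / 100 = $10

$10


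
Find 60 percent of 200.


Convert percentage to decimal:
60% = 0.6
Multiply:
200 x 0.6 = 120

120


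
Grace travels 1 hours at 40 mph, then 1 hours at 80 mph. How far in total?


Leg 1 distance:
40 x 1 = 40 miles
Leg 2 distance:
80 x 1 = 80 miles
Total distance:
40 + 80 = 120 miles

120 miles


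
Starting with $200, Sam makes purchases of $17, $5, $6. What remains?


Add up expenses:
$17 + $5 + $6 = $28
Subtract from budget:
$200 - $28 = $172

$172


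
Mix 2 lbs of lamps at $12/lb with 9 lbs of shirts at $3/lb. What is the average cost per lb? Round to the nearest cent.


Cost of lamps:
2 x $12 = $24
Cost of shirts:
9 x $3 = $27
Total cost: $24 + $27 = $51
Total weight: 11 lbs
Average: $51 / 11 = $4.6363... ≈ $4.64/lb

$4.64/lb


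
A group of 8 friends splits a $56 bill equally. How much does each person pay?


Total bill: $56
Number of people: 8
Each pays: $56 / 8 = $7

$7


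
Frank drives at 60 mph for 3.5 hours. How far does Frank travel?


Use the formula: distance = speed x time
Speed = 60 mph, Time = 3.5 hours
60 x 3.5 = 210 miles

210 miles


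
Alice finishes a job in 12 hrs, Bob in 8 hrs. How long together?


Alice's rate: 1/12 of the job per hour
Bob's rate: 1/8 of the job per hour
Combined rate: 1/12 + 1/8 = 5/24 per hour
Time = 1 / (5/24) = 24/5 = 4.8 hours

4.8 hours


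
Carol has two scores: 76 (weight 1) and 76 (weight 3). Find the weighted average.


Weighted sum:
1 x 76 + 3 x 76 = 304
Total weight:
1 + 3 = 4
Weighted average:
304 / 4 = 76

76


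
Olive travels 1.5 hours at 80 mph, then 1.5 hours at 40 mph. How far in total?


Leg 1 distance:
80 x 1.5 = 120 miles
Leg 2 distance:
40 x 1.5 = 60 miles
Total distance:
120 + 60 = 180 miles

180 miles


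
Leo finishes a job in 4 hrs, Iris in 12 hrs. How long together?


Leo's rate: 1/4 of the job per hour
Iris's rate: 1/12 of the job per hour
Combined rate: 1/4 + 1/12 = 1/3 per hour
Time = 1 / (1/3) = 3 hours

3 hours


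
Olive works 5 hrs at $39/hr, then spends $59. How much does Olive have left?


Calculate earnings:
5 x $39 = $195
Subtract spending:
$195 - $59 = $136

$136


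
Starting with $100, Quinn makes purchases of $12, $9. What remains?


Add up expenses:
$12 + $9 = $21
Subtract from budget:
$100 - $21 = $79

$79


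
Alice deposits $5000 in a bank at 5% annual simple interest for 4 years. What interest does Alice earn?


Use the formula I = P x R x T / 100
P x R x T = 5000 x 5 x 4 = 100000
I = 100000 / 100 = $1000

$1000


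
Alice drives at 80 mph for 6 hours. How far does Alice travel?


Use the formula: distance = speed x time
Speed = 80 mph, Time = 6 hours
80 x 6 = 480 miles

480 miles


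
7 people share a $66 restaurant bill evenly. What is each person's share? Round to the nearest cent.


Total bill: $66
Number of people: 7
Each pays: $66 / 7 = $9.4285... ≈ $9.43

$9.43


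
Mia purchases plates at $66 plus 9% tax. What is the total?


Calculate the tax:
9% of $66 = $5.94
Add tax to price:
$66 + $5.94 = $71.94

$71.94


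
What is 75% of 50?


Convert percentage to decimal:
75% = 0.75
Multiply:
50 x 0.75 = 37.5

37.5


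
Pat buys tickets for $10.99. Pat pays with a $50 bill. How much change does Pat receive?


Start with the amount paid:
$50
Subtract the price:
$50 - $10.99 = $39.01

$39.01


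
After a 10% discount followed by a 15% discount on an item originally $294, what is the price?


First discount:
10% of $294 = $29.40
Price after first discount:
$294 - $29.40 = $264.60
Second discount:
15% of $264.60 = $39.69
Final price:
$264.60 - $39.69 = $224.91

$224.91


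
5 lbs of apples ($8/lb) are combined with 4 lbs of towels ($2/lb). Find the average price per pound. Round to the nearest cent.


Cost of apples:
5 x $8 = $40
Cost of towels:
4 x $2 = $8
Total cost: $40 + $8 = $48
Total weight: 9 lbs
Average: $48 / 9 = $5.3333... ≈ $5.33/lb

$5.33/lb


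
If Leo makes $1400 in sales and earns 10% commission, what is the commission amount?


Convert rate to decimal:
10% = 0.1
Multiply by sales:
$1400 x 0.1 = $140

$140


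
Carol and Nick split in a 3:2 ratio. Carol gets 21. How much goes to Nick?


Find the multiplier:
21 / 3 = 7
Apply to Nick's share:
2 x 7 = 14

14


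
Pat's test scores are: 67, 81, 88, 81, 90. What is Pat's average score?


Add the scores:
67 + 81 + 88 + 81 + 90 = 407
Divide by the number of tests:
407 / 5 = 81.4

81.4


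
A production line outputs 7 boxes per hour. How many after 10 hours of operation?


Production rate: 7 boxes per hour
Time: 10 hours
Total: 7 x 10 = 70 boxes

70 boxes


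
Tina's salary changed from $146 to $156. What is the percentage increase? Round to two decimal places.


Find the absolute change:
|156 - 146| = 10
Divide by original and multiply by 100:
10 / 146 x 100 = 6.8493...% ≈ 6.85%

6.85%


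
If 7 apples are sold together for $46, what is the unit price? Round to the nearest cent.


Total cost: $46
Number of items: 7
Unit price: $46 / 7 = $6.5714... ≈ $6.57

$6.57


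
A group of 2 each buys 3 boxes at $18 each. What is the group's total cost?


Cost per person:
3 x $18 = $54
Group total:
2 x $54 = $108

$108


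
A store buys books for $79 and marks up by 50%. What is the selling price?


Calculate the markup amount:
50% of $79 = $39.50
Add to cost:
$79 + $39.50 = $118.50

$118.50


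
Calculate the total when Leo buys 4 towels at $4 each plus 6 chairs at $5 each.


Cost of towels:
4 x $4 = $16
Cost of chairs:
6 x $5 = $30
Add both:
$16 + $30 = $46

$46


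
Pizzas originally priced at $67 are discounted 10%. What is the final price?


Calculate the discount amount:
10% of $67 = $6.70
Subtract from original:
$67 - $6.70 = $60.30

$60.30


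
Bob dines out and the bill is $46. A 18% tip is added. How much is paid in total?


Calculate the tip:
18% of $46 = $8.28
Add tip to meal cost:
$46 + $8.28 = $54.28

$54.28


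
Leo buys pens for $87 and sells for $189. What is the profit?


Selling price = $189
Cost price = $87
Profit = selling price - cost price:
Profit = $189 - $87 = $102

$102


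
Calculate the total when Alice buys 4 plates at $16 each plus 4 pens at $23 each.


Cost of plates:
4 x $16 = $64
Cost of pens:
4 x $23 = $92
Add both:
$64 + $92 = $156

$156


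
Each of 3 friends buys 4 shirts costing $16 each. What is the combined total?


Cost per person:
4 x $16 = $64
Group total:
3 x $64 = $192

$192


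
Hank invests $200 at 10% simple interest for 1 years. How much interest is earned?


Use the formula I = P x R x T / 100
P x R x T = 200 x 10 x 1 = 2000
I = 2000 / 100 = $20

$20


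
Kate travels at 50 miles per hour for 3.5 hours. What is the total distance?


Use the formula: distance = speed x time
Speed = 50 mph, Time = 3.5 hours
50 x 3.5 = 175 miles

175 miles


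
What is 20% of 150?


Convert percentage to decimal:
20% = 0.2
Multiply:
150 x 0.2 = 30

30


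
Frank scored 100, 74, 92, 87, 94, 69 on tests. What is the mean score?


Add the scores:
100 + 74 + 92 + 87 + 94 + 69 = 516
Divide by the number of tests:
516 / 6 = 86

86


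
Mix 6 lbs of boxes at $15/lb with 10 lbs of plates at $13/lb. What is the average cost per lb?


Cost of boxes:
6 x $15 = $90
Cost of plates:
10 x $13 = $130
Total cost: $90 + $130 = $220
Total weight: 16 lbs
Average: $220 / 16 = $13.75/lb

$13.75/lb


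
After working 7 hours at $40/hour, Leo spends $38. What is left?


Calculate earnings:
7 x $40 = $280
Subtract spending:
$280 - $38 = $242

$242


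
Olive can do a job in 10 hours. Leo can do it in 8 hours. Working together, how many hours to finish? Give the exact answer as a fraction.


Olive's rate: 1/10 of the job per hour
Leo's rate: 1/8 of the job per hour
Combined rate: 1/10 + 1/8 = 9/40 per hour
Time = 1 / (9/40) = 40/9 hours (≈ 4.44 hours)

40/9 hours


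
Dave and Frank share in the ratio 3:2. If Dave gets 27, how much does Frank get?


Find the multiplier:
27 / 3 = 9
Apply to Frank's share:
2 x 9 = 18

18


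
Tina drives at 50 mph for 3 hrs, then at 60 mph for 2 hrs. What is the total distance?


Leg 1 distance:
50 x 3 = 150 miles
Leg 2 distance:
60 x 2 = 120 miles
Total distance:
150 + 120 = 270 miles

270 miles


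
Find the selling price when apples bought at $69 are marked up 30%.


Calculate the markup amount:
30% of $69 = $20.70
Add to cost:
$69 + $20.70 = $89.70

$89.70


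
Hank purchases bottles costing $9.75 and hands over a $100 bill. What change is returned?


Start with the amount paid:
$100
Subtract the price:
$100 - $9.75 = $90.25

$90.25


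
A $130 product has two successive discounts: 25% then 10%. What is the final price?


First discount:
25% of $130 = $32.50
Price after first discount:
$130 - $32.50 = $97.50
Second discount:
10% of $97.50 = $9.75
Final price:
$97.50 - $9.75 = $87.75

$87.75


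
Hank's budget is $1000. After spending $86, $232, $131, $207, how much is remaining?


Add up expenses:
$86 + $232 + $131 + $207 = $656
Subtract from budget:
$1000 - $656 = $344

$344


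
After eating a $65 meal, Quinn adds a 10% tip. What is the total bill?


Calculate the tip:
10% of $65 = $6.50
Add tip to meal cost:
$65 + $6.50 = $71.50

$71.50


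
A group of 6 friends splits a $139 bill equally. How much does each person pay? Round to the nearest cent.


Total bill: $139
Number of people: 6
Each pays: $139 / 6 = $23.1666... ≈ $23.17

$23.17


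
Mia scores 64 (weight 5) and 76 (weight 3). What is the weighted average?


Weighted sum:
5 x 64 + 3 x 76 = 548
Total weight:
5 + 3 = 8
Weighted average:
548 / 8 = 68.5

68.5


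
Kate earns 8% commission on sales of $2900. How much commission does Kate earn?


Convert rate to decimal:
8% = 0.08
Multiply by sales:
$2900 x 0.08 = $232

$232


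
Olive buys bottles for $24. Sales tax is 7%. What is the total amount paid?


Calculate the tax:
7% of $24 = $1.68
Add tax to price:
$24 + $1.68 = $25.68

$25.68


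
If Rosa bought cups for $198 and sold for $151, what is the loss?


Selling price = $151
Cost price = $198
Loss = cost price - selling price:
Loss = $198 - $151 = $47

$47


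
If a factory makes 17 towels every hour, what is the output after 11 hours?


Production rate: 17 towels per hour
Time: 11 hours
Total: 17 x 11 = 187 towels

187 towels


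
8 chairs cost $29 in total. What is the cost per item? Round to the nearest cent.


Total cost: $29
Number of items: 8
Unit price: $29 / 8 = $3.625 ≈ $3.63

$3.63


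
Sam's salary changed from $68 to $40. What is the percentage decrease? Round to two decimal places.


Find the absolute change:
|40 - 68| = 28
Divide by original and multiply by 100:
28 / 68 x 100 = 41.1764...% ≈ 41.18%

41.18%


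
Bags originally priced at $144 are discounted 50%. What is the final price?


Calculate the discount amount:
50% of $144 = $72
Subtract from original:
$144 - $72 = $72

$72


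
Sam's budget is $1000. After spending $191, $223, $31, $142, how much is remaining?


Add up expenses:
$191 + $223 + $31 + $142 = $587
Subtract from budget:
$1000 - $587 = $413

$413


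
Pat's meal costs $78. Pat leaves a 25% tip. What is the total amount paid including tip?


Calculate the tip:
25% of $78 = $19.50
Add tip to meal cost:
$78 + $19.50 = $97.50

$97.50


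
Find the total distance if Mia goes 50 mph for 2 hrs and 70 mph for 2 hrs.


Leg 1 distance:
50 x 2 = 100 miles
Leg 2 distance:
70 x 2 = 140 miles
Total distance:
100 + 140 = 240 miles

240 miles


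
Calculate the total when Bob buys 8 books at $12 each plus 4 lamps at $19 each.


Cost of books:
8 x $12 = $96
Cost of lamps:
4 x $19 = $76
Add both:
$96 + $76 = $172

$172


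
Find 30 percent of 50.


Convert percentage to decimal:
30% = 0.3
Multiply:
50 x 0.3 = 15

15


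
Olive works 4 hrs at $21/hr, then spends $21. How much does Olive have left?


Calculate earnings:
4 x $21 = $84
Subtract spending:
$84 - $21 = $63

$63


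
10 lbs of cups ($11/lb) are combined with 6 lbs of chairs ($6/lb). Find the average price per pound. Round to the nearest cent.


Cost of cups:
10 x $11 = $110
Cost of chairs:
6 x $6 = $36
Total cost: $110 + $36 = $146
Total weight: 16 lbs
Average: $146 / 16 = $9.125 ≈ $9.13/lb

$9.13/lb


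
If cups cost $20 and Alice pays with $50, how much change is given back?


Start with the amount paid:
$50
Subtract the price:
$50 - $20 = $30

$30


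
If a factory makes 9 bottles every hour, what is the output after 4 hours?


Production rate: 9 bottles per hour
Time: 4 hours
Total: 9 x 4 = 36 bottles

36 bottles


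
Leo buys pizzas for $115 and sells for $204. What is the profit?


Selling price = $204
Cost price = $115
Profit = selling price - cost price:
Profit = $204 - $115 = $89

$89


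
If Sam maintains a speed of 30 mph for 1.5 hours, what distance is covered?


Use the formula: distance = speed x time
Speed = 30 mph, Time = 1.5 hours
30 x 1.5 = 45 miles

45 miles


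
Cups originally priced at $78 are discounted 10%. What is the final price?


Calculate the discount amount:
10% of $78 = $7.80
Subtract from original:
$78 - $7.80 = $70.20

$70.20


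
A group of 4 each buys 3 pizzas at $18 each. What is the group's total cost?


Cost per person:
3 x $18 = $54
Group total:
4 x $54 = $216

$216


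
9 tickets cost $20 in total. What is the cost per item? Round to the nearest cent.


Total cost: $20
Number of items: 9
Unit price: $20 / 9 = $2.2222... ≈ $2.22

$2.22


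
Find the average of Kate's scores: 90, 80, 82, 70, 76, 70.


Add the scores:
90 + 80 + 82 + 70 + 76 + 70 = 468
Divide by the number of tests:
468 / 6 = 78

78


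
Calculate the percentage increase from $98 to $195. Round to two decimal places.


Find the absolute change:
|195 - 98| = 97
Divide by original and multiply by 100:
97 / 98 x 100 = 98.9795...% ≈ 98.98%

98.98%


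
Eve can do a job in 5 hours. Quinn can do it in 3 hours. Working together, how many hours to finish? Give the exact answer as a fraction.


Eve's rate: 1/5 of the job per hour
Quinn's rate: 1/3 of the job per hour
Combined rate: 1/5 + 1/3 = 8/15 per hour
Time = 1 / (8/15) = 15/8 hours (≈ 1.88 hours)

15/8 hours


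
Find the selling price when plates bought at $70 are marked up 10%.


Calculate the markup amount:
10% of $70 = $7
Add to cost:
$70 + $7 = $77

$77


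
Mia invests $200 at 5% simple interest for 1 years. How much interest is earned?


Use the formula I = P x R x T / 100
P x R x T = 200 x 5 x 1 = 1000
I = 1000 / 100 = $10

$10


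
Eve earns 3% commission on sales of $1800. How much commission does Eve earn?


Convert rate to decimal:
3% = 0.03
Multiply by sales:
$1800 x 0.03 = $54

$54


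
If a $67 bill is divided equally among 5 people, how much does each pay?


Total bill: $67
Number of people: 5
Each pays: $67 / 5 = $13.40

$13.40


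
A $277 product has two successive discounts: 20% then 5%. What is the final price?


First discount:
20% of $277 = $55.40
Price after first discount:
$277 - $55.40 = $221.60
Second discount:
5% of $221.60 = $11.08
Final price:
$221.60 - $11.08 = $210.52

$210.52


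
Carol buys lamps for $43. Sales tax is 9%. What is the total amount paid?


Calculate the tax:
9% of $43 = $3.87
Add tax to price:
$43 + $3.87 = $46.87

$46.87


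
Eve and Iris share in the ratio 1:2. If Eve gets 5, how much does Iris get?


Find the multiplier:
5 / 1 = 5
Apply to Iris's share:
2 x 5 = 10

10


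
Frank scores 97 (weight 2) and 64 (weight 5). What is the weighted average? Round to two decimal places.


Weighted sum:
2 x 97 + 5 x 64 = 514
Total weight:
2 + 5 = 7
Weighted average:
514 / 7 = 73.4285... ≈ 73.43

73.43


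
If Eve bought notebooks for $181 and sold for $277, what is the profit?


Selling price = $277
Cost price = $181
Profit = selling price - cost price:
Profit = $277 - $181 = $96

$96


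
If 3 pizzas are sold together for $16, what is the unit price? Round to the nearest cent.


Total cost: $16
Number of items: 3
Unit price: $16 / 3 = $5.3333... ≈ $5.33

$5.33


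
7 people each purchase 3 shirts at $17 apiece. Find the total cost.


Cost per person:
3 x $17 = $51
Group total:
7 x $51 = $357

$357


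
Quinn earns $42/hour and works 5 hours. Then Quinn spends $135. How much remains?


Calculate earnings:
5 x $42 = $210
Subtract spending:
$210 - $135 = $75

$75


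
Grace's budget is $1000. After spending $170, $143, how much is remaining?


Add up expenses:
$170 + $143 = $313
Subtract from budget:
$1000 - $313 = $687

$687


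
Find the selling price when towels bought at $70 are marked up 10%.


Calculate the markup amount:
10% of $70 = $7
Add to cost:
$70 + $7 = $77

$77


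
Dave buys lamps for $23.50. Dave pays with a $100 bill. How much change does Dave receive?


Start with the amount paid:
$100
Subtract the price:
$100 - $23.50 = $76.50

$76.50


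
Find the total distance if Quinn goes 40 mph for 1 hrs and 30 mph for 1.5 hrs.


Leg 1 distance:
40 x 1 = 40 miles
Leg 2 distance:
30 x 1.5 = 45 miles
Total distance:
40 + 45 = 85 miles

85 miles


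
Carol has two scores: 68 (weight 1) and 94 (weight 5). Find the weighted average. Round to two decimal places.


Weighted sum:
1 x 68 + 5 x 94 = 538
Total weight:
1 + 5 = 6
Weighted average:
538 / 6 = 89.6666... ≈ 89.67

89.67


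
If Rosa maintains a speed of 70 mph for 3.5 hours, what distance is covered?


Use the formula: distance = speed x time
Speed = 70 mph, Time = 3.5 hours
70 x 3.5 = 245 miles

245 miles


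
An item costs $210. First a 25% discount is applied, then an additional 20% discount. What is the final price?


First discount:
25% of $210 = $52.50
Price after first discount:
$210 - $52.50 = $157.50
Second discount:
20% of $157.50 = $31.50
Final price:
$157.50 - $31.50 = $126

$126


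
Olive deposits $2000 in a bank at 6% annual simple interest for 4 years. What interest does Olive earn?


Use the formula I = P x R x T / 100
P x R x T = 2000 x 6 x 4 = 48000
I = 48000 / 100 = $480

$480


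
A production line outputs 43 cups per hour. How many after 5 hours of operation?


Production rate: 43 cups per hour
Time: 5 hours
Total: 43 x 5 = 215 cups

215 cups


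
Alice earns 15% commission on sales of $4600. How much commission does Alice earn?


Convert rate to decimal:
15% = 0.15
Multiply by sales:
$4600 x 0.15 = $690

$690


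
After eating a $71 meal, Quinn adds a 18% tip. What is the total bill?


Calculate the tip:
18% of $71 = $12.78
Add tip to meal cost:
$71 + $12.78 = $83.78

$83.78


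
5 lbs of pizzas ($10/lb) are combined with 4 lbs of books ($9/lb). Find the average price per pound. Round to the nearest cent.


Cost of pizzas:
5 x $10 = $50
Cost of books:
4 x $9 = $36
Total cost: $50 + $36 = $86
Total weight: 9 lbs
Average: $86 / 9 = $9.5555... ≈ $9.56/lb

$9.56/lb


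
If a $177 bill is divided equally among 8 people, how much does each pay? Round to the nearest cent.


Total bill: $177
Number of people: 8
Each pays: $177 / 8 = $22.125 ≈ $22.13

$22.13


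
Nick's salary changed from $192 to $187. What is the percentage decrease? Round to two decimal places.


Find the absolute change:
|187 - 192| = 5
Divide by original and multiply by 100:
5 / 192 x 100 = 2.6041...% ≈ 2.6%

2.6%


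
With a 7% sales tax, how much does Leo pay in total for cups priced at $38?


Calculate the tax:
7% of $38 = $2.66
Add tax to price:
$38 + $2.66 = $40.66

$40.66


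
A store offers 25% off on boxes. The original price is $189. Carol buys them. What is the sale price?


Calculate the discount amount:
25% of $189 = $47.25
Subtract from original:
$189 - $47.25 = $141.75

$141.75


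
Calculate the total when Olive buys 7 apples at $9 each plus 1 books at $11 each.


Cost of apples:
7 x $9 = $63
Cost of books:
1 x $11 = $11
Add both:
$63 + $11 = $74

$74


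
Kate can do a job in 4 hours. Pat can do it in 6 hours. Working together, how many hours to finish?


Kate's rate: 1/4 of the job per hour
Pat's rate: 1/6 of the job per hour
Combined rate: 1/4 + 1/6 = 5/12 per hour
Time = 1 / (5/12) = 12/5 = 2.4 hours

2.4 hours


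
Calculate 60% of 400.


Convert percentage to decimal:
60% = 0.6
Multiply:
400 x 0.6 = 240

240


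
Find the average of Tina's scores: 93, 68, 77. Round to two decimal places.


Add the scores:
93 + 68 + 77 = 238
Divide by the number of tests:
238 / 3 = 79.3333... ≈ 79.33

79.33


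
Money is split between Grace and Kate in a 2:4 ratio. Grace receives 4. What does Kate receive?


Find the multiplier:
4 / 2 = 2
Apply to Kate's share:
4 x 2 = 8

8


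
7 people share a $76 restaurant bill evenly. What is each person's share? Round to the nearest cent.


Total bill: $76
Number of people: 7
Each pays: $76 / 7 = $10.8571... ≈ $10.86

$10.86


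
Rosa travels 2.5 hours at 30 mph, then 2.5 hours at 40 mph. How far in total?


Leg 1 distance:
30 x 2.5 = 75 miles
Leg 2 distance:
40 x 2.5 = 100 miles
Total distance:
75 + 100 = 175 miles

175 miles


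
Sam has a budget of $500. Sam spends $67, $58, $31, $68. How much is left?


Add up expenses:
$67 + $58 + $31 + $68 = $224
Subtract from budget:
$500 - $224 = $276

$276


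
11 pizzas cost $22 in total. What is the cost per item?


Total cost: $22
Number of items: 11
Unit price: $22 / 11 = $2

$2


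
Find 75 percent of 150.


Convert percentage to decimal:
75% = 0.75
Multiply:
150 x 0.75 = 112.5

112.5


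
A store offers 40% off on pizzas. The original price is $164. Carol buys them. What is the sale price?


Calculate the discount amount:
40% of $164 = $65.60
Subtract from original:
$164 - $65.60 = $98.40

$98.40


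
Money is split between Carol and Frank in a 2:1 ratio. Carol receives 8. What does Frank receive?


Find the multiplier:
8 / 2 = 4
Apply to Frank's share:
1 x 4 = 4

4


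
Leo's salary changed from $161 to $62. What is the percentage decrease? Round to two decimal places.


Find the absolute change:
|62 - 161| = 99
Divide by original and multiply by 100:
99 / 161 x 100 = 61.4906...% ≈ 61.49%

61.49%


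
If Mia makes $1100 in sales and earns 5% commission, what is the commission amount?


Convert rate to decimal:
5% = 0.05
Multiply by sales:
$1100 x 0.05 = $55

$55


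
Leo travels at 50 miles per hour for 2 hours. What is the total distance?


Use the formula: distance = speed x time
Speed = 50 mph, Time = 2 hours
50 x 2 = 100 miles

100 miles


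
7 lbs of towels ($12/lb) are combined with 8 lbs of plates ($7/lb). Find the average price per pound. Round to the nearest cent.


Cost of towels:
7 x $12 = $84
Cost of plates:
8 x $7 = $56
Total cost: $84 + $56 = $140
Total weight: 15 lbs
Average: $140 / 15 = $9.3333... ≈ $9.33/lb

$9.33/lb


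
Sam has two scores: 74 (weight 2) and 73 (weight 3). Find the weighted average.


Weighted sum:
2 x 74 + 3 x 73 = 367
Total weight:
2 + 3 = 5
Weighted average:
367 / 5 = 73.4

73.4


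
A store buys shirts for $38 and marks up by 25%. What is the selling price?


Calculate the markup amount:
25% of $38 = $9.50
Add to cost:
$38 + $9.50 = $47.50

$47.50


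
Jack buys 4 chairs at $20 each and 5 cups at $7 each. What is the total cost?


Cost of chairs:
4 x $20 = $80
Cost of cups:
5 x $7 = $35
Add both:
$80 + $35 = $115

$115


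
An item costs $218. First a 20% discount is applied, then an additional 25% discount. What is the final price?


First discount:
20% of $218 = $43.60
Price after first discount:
$218 - $43.60 = $174.40
Second discount:
25% of $174.40 = $43.60
Final price:
$174.40 - $43.60 = $130.80

$130.80


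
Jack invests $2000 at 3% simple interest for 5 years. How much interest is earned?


Use the formula I = P x R x T / 100
P x R x T = 2000 x 3 x 5 = 30000
I = 30000 / 100 = $300

$300


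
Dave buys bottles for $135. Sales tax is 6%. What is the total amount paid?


Calculate the tax:
6% of $135 = $8.10
Add tax to price:
$135 + $8.10 = $143.10

$143.10


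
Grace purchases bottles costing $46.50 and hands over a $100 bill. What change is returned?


Start with the amount paid:
$100
Subtract the price:
$100 - $46.50 = $53.50

$53.50


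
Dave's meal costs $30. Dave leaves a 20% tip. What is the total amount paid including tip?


Calculate the tip:
20% of $30 = $6
Add tip to meal cost:
$30 + $6 = $36

$36


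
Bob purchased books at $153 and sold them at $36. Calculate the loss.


Selling price = $36
Cost price = $153
Loss = cost price - selling price:
Loss = $153 - $36 = $117

$117


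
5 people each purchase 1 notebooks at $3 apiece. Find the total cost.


Cost per person:
1 x $3 = $3
Group total:
5 x $3 = $15

$15


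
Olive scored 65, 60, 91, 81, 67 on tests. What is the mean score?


Add the scores:
65 + 60 + 91 + 81 + 67 = 364
Divide by the number of tests:
364 / 5 = 72.8

72.8


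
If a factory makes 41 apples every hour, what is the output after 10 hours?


Production rate: 41 apples per hour
Time: 10 hours
Total: 41 x 10 = 410 apples

410 apples


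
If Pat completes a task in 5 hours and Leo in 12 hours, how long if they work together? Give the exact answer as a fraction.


Pat's rate: 1/5 of the job per hour
Leo's rate: 1/12 of the job per hour
Combined rate: 1/5 + 1/12 = 17/60 per hour
Time = 1 / (17/60) = 60/17 hours (≈ 3.53 hours)

60/17 hours


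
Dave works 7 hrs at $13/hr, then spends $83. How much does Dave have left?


Calculate earnings:
7 x $13 = $91
Subtract spending:
$91 - $83 = $8

$8


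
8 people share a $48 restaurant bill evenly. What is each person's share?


Total bill: $48
Number of people: 8
Each pays: $48 / 8 = $6

$6


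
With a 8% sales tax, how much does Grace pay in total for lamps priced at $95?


Calculate the tax:
8% of $95 = $7.60
Add tax to price:
$95 + $7.60 = $102.60

$102.60


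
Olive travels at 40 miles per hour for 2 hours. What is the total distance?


Use the formula: distance = speed x time
Speed = 40 mph, Time = 2 hours
40 x 2 = 80 miles

80 miles


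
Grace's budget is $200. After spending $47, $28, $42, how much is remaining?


Add up expenses:
$47 + $28 + $42 = $117
Subtract from budget:
$200 - $117 = $83

$83


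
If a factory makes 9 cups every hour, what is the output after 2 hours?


Production rate: 9 cups per hour
Time: 2 hours
Total: 9 x 2 = 18 cups

18 cups


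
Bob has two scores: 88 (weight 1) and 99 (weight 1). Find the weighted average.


Weighted sum:
1 x 88 + 1 x 99 = 187
Total weight:
1 + 1 = 2
Weighted average:
187 / 2 = 93.5

93.5


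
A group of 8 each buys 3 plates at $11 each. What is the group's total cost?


Cost per person:
3 x $11 = $33
Group total:
8 x $33 = $264

$264


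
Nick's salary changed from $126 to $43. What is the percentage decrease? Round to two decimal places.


Find the absolute change:
|43 - 126| = 83
Divide by original and multiply by 100:
83 / 126 x 100 = 65.8730...% ≈ 65.87%

65.87%


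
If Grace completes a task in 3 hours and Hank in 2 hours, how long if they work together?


Grace's rate: 1/3 of the job per hour
Hank's rate: 1/2 of the job per hour
Combined rate: 1/3 + 1/2 = 5/6 per hour
Time = 1 / (5/6) = 6/5 = 1.2 hours

1.2 hours


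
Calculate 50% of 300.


Convert percentage to decimal:
50% = 0.5
Multiply:
300 x 0.5 = 150

150


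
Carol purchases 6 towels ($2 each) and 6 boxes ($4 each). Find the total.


Cost of towels:
6 x $2 = $12
Cost of boxes:
6 x $4 = $24
Add both:
$12 + $24 = $36

$36


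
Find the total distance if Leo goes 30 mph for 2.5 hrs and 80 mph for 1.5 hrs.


Leg 1 distance:
30 x 2.5 = 75 miles
Leg 2 distance:
80 x 1.5 = 120 miles
Total distance:
75 + 120 = 195 miles

195 miles


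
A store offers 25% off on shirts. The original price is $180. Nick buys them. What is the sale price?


Calculate the discount amount:
25% of $180 = $45
Subtract from original:
$180 - $45 = $135

$135


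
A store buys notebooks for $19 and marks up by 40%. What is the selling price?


Calculate the markup amount:
40% of $19 = $7.60
Add to cost:
$19 + $7.60 = $26.60

$26.60


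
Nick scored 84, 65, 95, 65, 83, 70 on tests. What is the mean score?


Add the scores:
84 + 65 + 95 + 65 + 83 + 70 = 462
Divide by the number of tests:
462 / 6 = 77

77


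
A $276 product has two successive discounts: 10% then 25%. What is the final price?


First discount:
10% of $276 = $27.60
Price after first discount:
$276 - $27.60 = $248.40
Second discount:
25% of $248.40 = $62.10
Final price:
$248.40 - $62.10 = $186.30

$186.30


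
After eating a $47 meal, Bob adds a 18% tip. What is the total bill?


Calculate the tip:
18% of $47 = $8.46
Add tip to meal cost:
$47 + $8.46 = $55.46

$55.46


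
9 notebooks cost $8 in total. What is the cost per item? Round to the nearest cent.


Total cost: $8
Number of items: 9
Unit price: $8 / 9 = $0.8888... ≈ $0.89

$0.89


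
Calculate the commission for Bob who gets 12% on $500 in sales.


Convert rate to decimal:
12% = 0.12
Multiply by sales:
$500 x 0.12 = $60

$60


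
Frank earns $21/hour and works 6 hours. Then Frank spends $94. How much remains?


Calculate earnings:
6 x $21 = $126
Subtract spending:
$126 - $94 = $32

$32


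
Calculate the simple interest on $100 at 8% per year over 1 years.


Use the formula I = P x R x T / 100
P x R x T = 100 x 8 x 1 = 800
I = 800 / 100 = $8

$8


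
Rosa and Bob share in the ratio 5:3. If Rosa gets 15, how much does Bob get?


Find the multiplier:
15 / 5 = 3
Apply to Bob's share:
3 x 3 = 9

9


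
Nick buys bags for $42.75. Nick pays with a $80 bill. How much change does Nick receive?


Start with the amount paid:
$80
Subtract the price:
$80 - $42.75 = $37.25

$37.25


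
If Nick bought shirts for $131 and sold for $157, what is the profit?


Selling price = $157
Cost price = $131
Profit = selling price - cost price:
Profit = $157 - $131 = $26

$26


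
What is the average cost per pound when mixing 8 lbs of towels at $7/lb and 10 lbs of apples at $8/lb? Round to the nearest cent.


Cost of towels:
8 x $7 = $56
Cost of apples:
10 x $8 = $80
Total cost: $56 + $80 = $136
Total weight: 18 lbs
Average: $136 / 18 = $7.5555... ≈ $7.56/lb

$7.56/lb


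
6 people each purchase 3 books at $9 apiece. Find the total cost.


Cost per person:
3 x $9 = $27
Group total:
6 x $27 = $162

$162


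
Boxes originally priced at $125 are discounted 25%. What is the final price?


Calculate the discount amount:
25% of $125 = $31.25
Subtract from original:
$125 - $31.25 = $93.75

$93.75


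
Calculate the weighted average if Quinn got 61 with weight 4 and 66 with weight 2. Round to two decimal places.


Weighted sum:
4 x 61 + 2 x 66 = 376
Total weight:
4 + 2 = 6
Weighted average:
376 / 6 = 62.6666... ≈ 62.67

62.67


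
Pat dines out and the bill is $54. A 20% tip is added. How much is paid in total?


Calculate the tip:
20% of $54 = $10.80
Add tip to meal cost:
$54 + $10.80 = $64.80

$64.80


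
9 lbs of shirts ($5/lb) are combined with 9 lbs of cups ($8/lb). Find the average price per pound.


Cost of shirts:
9 x $5 = $45
Cost of cups:
9 x $8 = $72
Total cost: $45 + $72 = $117
Total weight: 18 lbs
Average: $117 / 18 = $6.50/lb

$6.50/lb


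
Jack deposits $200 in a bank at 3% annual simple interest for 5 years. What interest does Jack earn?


Use the formula I = P x R x T / 100
P x R x T = 200 x 3 x 5 = 3000
I = 3000 / 100 = $30

$30


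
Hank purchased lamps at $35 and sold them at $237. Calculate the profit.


Selling price = $237
Cost price = $35
Profit = selling price - cost price:
Profit = $237 - $35 = $202

$202


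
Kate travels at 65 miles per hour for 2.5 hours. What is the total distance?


Use the formula: distance = speed x time
Speed = 65 mph, Time = 2.5 hours
65 x 2.5 = 162.5 miles

162.5 miles


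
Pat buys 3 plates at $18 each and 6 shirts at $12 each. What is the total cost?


Cost of plates:
3 x $18 = $54
Cost of shirts:
6 x $12 = $72
Add both:
$54 + $72 = $126

$126


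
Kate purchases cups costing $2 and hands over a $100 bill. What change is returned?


Start with the amount paid:
$100
Subtract the price:
$100 - $2 = $98

$98


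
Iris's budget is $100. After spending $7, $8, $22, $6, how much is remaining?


Add up expenses:
$7 + $8 + $22 + $6 = $43
Subtract from budget:
$100 - $43 = $57

$57


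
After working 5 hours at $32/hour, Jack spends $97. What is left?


Calculate earnings:
5 x $32 = $160
Subtract spending:
$160 - $97 = $63

$63


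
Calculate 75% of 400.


Convert percentage to decimal:
75% = 0.75
Multiply:
400 x 0.75 = 300

300


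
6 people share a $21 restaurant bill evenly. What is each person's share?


Total bill: $21
Number of people: 6
Each pays: $21 / 6 = $3.50

$3.50


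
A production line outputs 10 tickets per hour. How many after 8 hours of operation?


Production rate: 10 tickets per hour
Time: 8 hours
Total: 10 x 8 = 80 tickets

80 tickets


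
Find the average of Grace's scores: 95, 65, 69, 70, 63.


Add the scores:
95 + 65 + 69 + 70 + 63 = 362
Divide by the number of tests:
362 / 5 = 72.4

72.4


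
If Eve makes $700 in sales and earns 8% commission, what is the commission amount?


Convert rate to decimal:
8% = 0.08
Multiply by sales:
$700 x 0.08 = $56

$56
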